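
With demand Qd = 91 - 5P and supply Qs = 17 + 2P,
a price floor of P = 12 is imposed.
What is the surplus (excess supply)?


At P = 12:
Qd = 91 - 5*12 = 31
Qs = 17 + 2*12 = 41
Surplus = Qs - Qd = 41 - 31 = 10

10


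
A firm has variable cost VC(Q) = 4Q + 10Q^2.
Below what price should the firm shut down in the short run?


AVC(Q) = VC(Q)/Q = 4 + 10Q
AVC is increasing in Q, so minimum AVC is at Q -> 0+.
Min AVC = 4
The firm should shut down if P < 4.

4


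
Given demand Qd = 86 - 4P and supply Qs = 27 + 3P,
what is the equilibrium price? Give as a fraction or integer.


At equilibrium, Qd = Qs.
86 - 4P = 27 + 3P
86 - 27 = 4P + 3P
59 = 7P
P* = 59/7 = 59/7

59/7


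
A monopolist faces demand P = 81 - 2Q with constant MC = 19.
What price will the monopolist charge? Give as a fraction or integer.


MR = 81 - 4Q
Set MR = MC: 81 - 4Q = 19
Q* = 31/2
Substitute into demand:
P* = 81 - 2*31/2 = 50

50


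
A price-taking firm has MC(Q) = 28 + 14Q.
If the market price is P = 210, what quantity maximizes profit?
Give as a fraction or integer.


In perfect competition, profit is maximized where P = MC.
210 = 28 + 14Q
182 = 14Q
Q* = 182/14 = 13

13


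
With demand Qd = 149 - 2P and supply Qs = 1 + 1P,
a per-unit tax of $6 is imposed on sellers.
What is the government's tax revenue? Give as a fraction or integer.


With tax on sellers, new supply: Qs' = 1 + 1(P - 6)
= 1P - 5
New equilibrium quantity:
Q_new = 139/3
Tax revenue = tax * Q_new = 6 * 139/3 = 278

278


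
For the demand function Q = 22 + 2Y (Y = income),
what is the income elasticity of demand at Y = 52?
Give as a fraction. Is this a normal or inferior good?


dQ/dY = 2
At Y = 52: Q = 22 + 2*52 = 126
Ey = (dQ/dY)(Y/Q) = 2 * 52 / 126 = 52/63
Since Ey > 0, this is a normal good.

52/63 (normal good)


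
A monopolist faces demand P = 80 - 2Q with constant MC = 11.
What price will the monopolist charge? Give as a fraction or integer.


MR = 80 - 4Q
Set MR = MC: 80 - 4Q = 11
Q* = 69/4
Substitute into demand:
P* = 80 - 2*69/4 = 91/2

91/2


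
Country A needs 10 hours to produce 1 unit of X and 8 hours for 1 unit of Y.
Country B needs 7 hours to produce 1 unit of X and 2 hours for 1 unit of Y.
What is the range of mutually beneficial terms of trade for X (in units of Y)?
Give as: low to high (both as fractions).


Opportunity cost of X for Country A = hours_X / hours_Y = 10/8 = 5/4 units of Y
Opportunity cost of X for Country B = hours_X / hours_Y = 7/2 = 7/2 units of Y
Terms of trade must be between the two opportunity costs.
Range: 5/4 to 7/2

5/4 to 7/2


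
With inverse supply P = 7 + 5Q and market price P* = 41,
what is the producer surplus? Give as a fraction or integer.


Minimum supply price (at Q=0): P_min = 7
Quantity supplied at P* = 41:
Q* = (41 - 7)/5 = 34/5
PS = (1/2) * Q* * (P* - P_min)
PS = (1/2) * 34/5 * (41 - 7)
PS = (1/2) * 34/5 * 34 = 578/5

578/5


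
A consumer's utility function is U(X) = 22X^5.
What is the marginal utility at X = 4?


MU = dU/dX = 22*5*X^(5-1)
MU = 110*X^4
At X = 4:
MU = 110 * 4^4
MU = 110 * 256 = 28160

28160


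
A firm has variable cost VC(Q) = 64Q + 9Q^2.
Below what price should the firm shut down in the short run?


AVC(Q) = VC(Q)/Q = 64 + 9Q
AVC is increasing in Q, so minimum AVC is at Q -> 0+.
Min AVC = 64
The firm should shut down if P < 64.

64


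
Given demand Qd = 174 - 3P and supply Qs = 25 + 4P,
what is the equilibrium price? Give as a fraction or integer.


At equilibrium, Qd = Qs.
174 - 3P = 25 + 4P
174 - 25 = 3P + 4P
149 = 7P
P* = 149/7 = 149/7

149/7


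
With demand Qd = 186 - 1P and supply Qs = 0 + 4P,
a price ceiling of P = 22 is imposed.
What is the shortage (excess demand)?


At P = 22:
Qd = 186 - 1*22 = 164
Qs = 0 + 4*22 = 88
Shortage = Qd - Qs = 164 - 88 = 76

76


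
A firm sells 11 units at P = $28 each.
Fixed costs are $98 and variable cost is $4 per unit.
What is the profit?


Total Revenue = P * Q = 28 * 11 = $308
Total Cost = FC + VC*Q = 98 + 4*11 = $142
Profit = TR - TC = 308 - 142 = $166

$166


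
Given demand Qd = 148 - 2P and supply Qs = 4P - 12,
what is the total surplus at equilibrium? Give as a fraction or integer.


Find equilibrium: 148 - 2P = 4P - 12
148 + 12 = 6P
P* = 160/6 = 80/3
Q* = 4*80/3 - 12 = 284/3
Inverse demand: P = 74 - Q/2, so P_max = 74
Inverse supply: P = 3 + Q/4, so P_min = 3
CS = (1/2) * 284/3 * (74 - 80/3) = 20164/9
PS = (1/2) * 284/3 * (80/3 - 3) = 10082/9
TS = CS + PS = 20164/9 + 10082/9 = 10082/3

10082/3


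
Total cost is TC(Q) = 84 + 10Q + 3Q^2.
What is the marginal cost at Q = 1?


MC = dTC/dQ = 10 + 2*3*Q
At Q = 1:
MC = 10 + 6*1
MC = 10 + 6 = 16

16


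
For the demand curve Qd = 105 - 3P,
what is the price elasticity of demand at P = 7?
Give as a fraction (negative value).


dQ/dP = -3
At P = 7: Q = 105 - 3*7 = 84
E = (dQ/dP)(P/Q) = (-3)(7/84) = -1/4

-1/4


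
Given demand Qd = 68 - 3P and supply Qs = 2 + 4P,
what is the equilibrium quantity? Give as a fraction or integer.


First find equilibrium price:
68 - 3P = 2 + 4P
P* = 66/7 = 66/7
Then substitute into demand:
Q* = 68 - 3 * 66/7 = 278/7

278/7


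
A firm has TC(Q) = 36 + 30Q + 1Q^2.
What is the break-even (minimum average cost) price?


AC(Q) = 36/Q + 30 + 1Q
To minimize: dAC/dQ = -36/Q^2 + 1 = 0
Q^2 = 36/1 = 36
Q* = 6
Min AC = 36/6 + 30 + 1*6
Min AC = 6 + 30 + 6 = 42

42


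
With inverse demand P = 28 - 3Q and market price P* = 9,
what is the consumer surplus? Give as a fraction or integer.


Maximum willingness to pay (at Q=0): P_max = 28
Quantity demanded at P* = 9:
Q* = (28 - 9)/3 = 19/3
CS = (1/2) * Q* * (P_max - P*)
CS = (1/2) * 19/3 * (28 - 9)
CS = (1/2) * 19/3 * 19 = 361/6

361/6


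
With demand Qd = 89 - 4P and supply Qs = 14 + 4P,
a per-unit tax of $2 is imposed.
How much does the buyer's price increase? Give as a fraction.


With a per-unit tax, the buyer's price increase depends on relative slopes.
Supply slope: d = 4, Demand slope: b = 4
Buyer's price increase = d * tax / (b + d)
= 4 * 2 / (4 + 4)
= 8 / 8 = 1

1


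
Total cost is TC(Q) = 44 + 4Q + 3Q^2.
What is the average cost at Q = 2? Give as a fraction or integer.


TC(2) = 44 + 4*2 + 3*2^2
TC(2) = 44 + 8 + 12 = 64
AC = TC/Q = 64/2 = 32

32


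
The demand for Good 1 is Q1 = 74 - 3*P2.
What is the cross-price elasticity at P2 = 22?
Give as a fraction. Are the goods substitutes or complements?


dQ1/dP2 = -3
At P2 = 22: Q1 = 74 - 3*22 = 8
Exy = (dQ1/dP2)(P2/Q1) = -3 * 22 / 8 = -33/4
Since Exy < 0, the goods are complements.

-33/4 (complements)


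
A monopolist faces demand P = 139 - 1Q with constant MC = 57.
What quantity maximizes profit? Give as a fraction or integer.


TR = P*Q = (139 - 1Q)Q = 139Q - 1Q^2
MR = dTR/dQ = 139 - 2Q
Set MR = MC:
139 - 2Q = 57
82 = 2Q
Q* = 82/2 = 41

41


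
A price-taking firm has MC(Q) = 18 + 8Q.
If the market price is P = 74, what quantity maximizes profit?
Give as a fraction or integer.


In perfect competition, profit is maximized where P = MC.
74 = 18 + 8Q
56 = 8Q
Q* = 56/8 = 7

7


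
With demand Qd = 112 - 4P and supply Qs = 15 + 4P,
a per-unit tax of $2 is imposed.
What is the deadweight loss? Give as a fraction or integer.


Pre-tax equilibrium quantity: Q* = 127/2
Post-tax equilibrium quantity: Q_tax = 119/2
Reduction in quantity: Q* - Q_tax = 4
DWL = (1/2) * tax * (Q* - Q_tax)
DWL = (1/2) * 2 * 4 = 4

4


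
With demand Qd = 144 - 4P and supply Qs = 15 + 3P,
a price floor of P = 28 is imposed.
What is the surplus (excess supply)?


At P = 28:
Qd = 144 - 4*28 = 32
Qs = 15 + 3*28 = 99
Surplus = Qs - Qd = 99 - 32 = 67

67


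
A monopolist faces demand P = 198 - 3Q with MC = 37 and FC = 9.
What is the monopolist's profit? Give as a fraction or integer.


MR = MC: 198 - 6Q = 37
Q* = 161/6
P* = 198 - 3*161/6 = 235/2
Profit = (P* - MC)*Q* - FC
= (235/2 - 37)*161/6 - 9
= 161/2*161/6 - 9
= 25921/12 - 9 = 25813/12

25813/12


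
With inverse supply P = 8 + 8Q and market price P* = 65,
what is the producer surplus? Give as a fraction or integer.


Minimum supply price (at Q=0): P_min = 8
Quantity supplied at P* = 65:
Q* = (65 - 8)/8 = 57/8
PS = (1/2) * Q* * (P* - P_min)
PS = (1/2) * 57/8 * (65 - 8)
PS = (1/2) * 57/8 * 57 = 3249/16

3249/16


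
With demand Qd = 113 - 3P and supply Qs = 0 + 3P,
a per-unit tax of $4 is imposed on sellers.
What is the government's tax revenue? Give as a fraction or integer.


With tax on sellers, new supply: Qs' = 0 + 3(P - 4)
= 3P - 12
New equilibrium quantity:
Q_new = 101/2
Tax revenue = tax * Q_new = 4 * 101/2 = 202

202


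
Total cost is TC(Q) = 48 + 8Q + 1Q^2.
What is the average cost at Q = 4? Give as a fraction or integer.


TC(4) = 48 + 8*4 + 1*4^2
TC(4) = 48 + 32 + 16 = 96
AC = TC/Q = 96/4 = 24

24


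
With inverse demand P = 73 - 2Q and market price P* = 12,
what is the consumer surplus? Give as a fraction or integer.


Maximum willingness to pay (at Q=0): P_max = 73
Quantity demanded at P* = 12:
Q* = (73 - 12)/2 = 61/2
CS = (1/2) * Q* * (P_max - P*)
CS = (1/2) * 61/2 * (73 - 12)
CS = (1/2) * 61/2 * 61 = 3721/4

3721/4


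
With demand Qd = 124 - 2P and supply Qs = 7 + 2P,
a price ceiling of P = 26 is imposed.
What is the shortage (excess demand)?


At P = 26:
Qd = 124 - 2*26 = 72
Qs = 7 + 2*26 = 59
Shortage = Qd - Qs = 72 - 59 = 13

13


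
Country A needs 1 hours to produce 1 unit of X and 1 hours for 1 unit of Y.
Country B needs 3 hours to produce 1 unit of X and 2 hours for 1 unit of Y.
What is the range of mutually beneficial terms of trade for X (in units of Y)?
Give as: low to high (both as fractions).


Opportunity cost of X for Country A = hours_X / hours_Y = 1/1 = 1 units of Y
Opportunity cost of X for Country B = hours_X / hours_Y = 3/2 = 3/2 units of Y
Terms of trade must be between the two opportunity costs.
Range: 1 to 3/2

1 to 3/2


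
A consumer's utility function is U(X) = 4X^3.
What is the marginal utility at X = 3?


MU = dU/dX = 4*3*X^(3-1)
MU = 12*X^2
At X = 3:
MU = 12 * 3^2
MU = 12 * 9 = 108

108


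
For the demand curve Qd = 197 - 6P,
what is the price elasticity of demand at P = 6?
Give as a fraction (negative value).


dQ/dP = -6
At P = 6: Q = 197 - 6*6 = 161
E = (dQ/dP)(P/Q) = (-6)(6/161) = -36/161

-36/161


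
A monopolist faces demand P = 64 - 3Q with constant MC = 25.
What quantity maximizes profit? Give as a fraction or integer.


TR = P*Q = (64 - 3Q)Q = 64Q - 3Q^2
MR = dTR/dQ = 64 - 6Q
Set MR = MC:
64 - 6Q = 25
39 = 6Q
Q* = 39/6 = 13/2

13/2


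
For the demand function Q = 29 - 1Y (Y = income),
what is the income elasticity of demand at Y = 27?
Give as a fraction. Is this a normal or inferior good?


dQ/dY = -1
At Y = 27: Q = 29 - 1*27 = 2
Ey = (dQ/dY)(Y/Q) = -1 * 27 / 2 = -27/2
Since Ey < 0, this is a inferior good.

-27/2 (inferior good)


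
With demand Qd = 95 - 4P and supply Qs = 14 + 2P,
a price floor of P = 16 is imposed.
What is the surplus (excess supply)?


At P = 16:
Qd = 95 - 4*16 = 31
Qs = 14 + 2*16 = 46
Surplus = Qs - Qd = 46 - 31 = 15

15


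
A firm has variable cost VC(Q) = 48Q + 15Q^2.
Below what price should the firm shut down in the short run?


AVC(Q) = VC(Q)/Q = 48 + 15Q
AVC is increasing in Q, so minimum AVC is at Q -> 0+.
Min AVC = 48
The firm should shut down if P < 48.

48


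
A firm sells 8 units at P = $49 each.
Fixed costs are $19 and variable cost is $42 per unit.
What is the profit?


Total Revenue = P * Q = 49 * 8 = $392
Total Cost = FC + VC*Q = 19 + 42*8 = $355
Profit = TR - TC = 392 - 355 = $37

$37


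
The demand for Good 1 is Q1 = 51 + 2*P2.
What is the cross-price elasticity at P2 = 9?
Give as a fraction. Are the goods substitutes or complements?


dQ1/dP2 = 2
At P2 = 9: Q1 = 51 + 2*9 = 69
Exy = (dQ1/dP2)(P2/Q1) = 2 * 9 / 69 = 6/23
Since Exy > 0, the goods are substitutes.

6/23 (substitutes)


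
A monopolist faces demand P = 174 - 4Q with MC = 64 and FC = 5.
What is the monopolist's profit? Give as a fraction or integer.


MR = MC: 174 - 8Q = 64
Q* = 55/4
P* = 174 - 4*55/4 = 119
Profit = (P* - MC)*Q* - FC
= (119 - 64)*55/4 - 5
= 55*55/4 - 5
= 3025/4 - 5 = 3005/4

3005/4


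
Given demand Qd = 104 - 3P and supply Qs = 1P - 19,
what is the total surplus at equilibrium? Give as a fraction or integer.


Find equilibrium: 104 - 3P = 1P - 19
104 + 19 = 4P
P* = 123/4 = 123/4
Q* = 1*123/4 - 19 = 47/4
Inverse demand: P = 104/3 - Q/3, so P_max = 104/3
Inverse supply: P = 19 + Q/1, so P_min = 19
CS = (1/2) * 47/4 * (104/3 - 123/4) = 2209/96
PS = (1/2) * 47/4 * (123/4 - 19) = 2209/32
TS = CS + PS = 2209/96 + 2209/32 = 2209/24

2209/24


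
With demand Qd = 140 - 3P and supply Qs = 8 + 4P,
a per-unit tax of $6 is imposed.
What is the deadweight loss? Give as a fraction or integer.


Pre-tax equilibrium quantity: Q* = 584/7
Post-tax equilibrium quantity: Q_tax = 512/7
Reduction in quantity: Q* - Q_tax = 72/7
DWL = (1/2) * tax * (Q* - Q_tax)
DWL = (1/2) * 6 * 72/7 = 216/7

216/7


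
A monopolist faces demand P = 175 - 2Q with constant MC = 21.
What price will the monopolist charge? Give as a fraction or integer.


MR = 175 - 4Q
Set MR = MC: 175 - 4Q = 21
Q* = 77/2
Substitute into demand:
P* = 175 - 2*77/2 = 98

98


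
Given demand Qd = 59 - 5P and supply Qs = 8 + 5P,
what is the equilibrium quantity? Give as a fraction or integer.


First find equilibrium price:
59 - 5P = 8 + 5P
P* = 51/10 = 51/10
Then substitute into demand:
Q* = 59 - 5 * 51/10 = 67/2

67/2


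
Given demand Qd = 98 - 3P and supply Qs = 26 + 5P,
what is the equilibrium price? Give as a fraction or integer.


At equilibrium, Qd = Qs.
98 - 3P = 26 + 5P
98 - 26 = 3P + 5P
72 = 8P
P* = 72/8 = 9

9


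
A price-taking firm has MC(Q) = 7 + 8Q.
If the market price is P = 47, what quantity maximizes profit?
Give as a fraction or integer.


In perfect competition, profit is maximized where P = MC.
47 = 7 + 8Q
40 = 8Q
Q* = 40/8 = 5

5


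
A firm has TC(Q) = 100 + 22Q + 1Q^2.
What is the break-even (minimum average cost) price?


AC(Q) = 100/Q + 22 + 1Q
To minimize: dAC/dQ = -100/Q^2 + 1 = 0
Q^2 = 100/1 = 100
Q* = 10
Min AC = 100/10 + 22 + 1*10
Min AC = 10 + 22 + 10 = 42

42


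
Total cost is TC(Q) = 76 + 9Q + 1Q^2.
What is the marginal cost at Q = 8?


MC = dTC/dQ = 9 + 2*1*Q
At Q = 8:
MC = 9 + 2*8
MC = 9 + 16 = 25

25


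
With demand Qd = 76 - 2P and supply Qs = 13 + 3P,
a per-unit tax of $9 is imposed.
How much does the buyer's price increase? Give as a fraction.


With a per-unit tax, the buyer's price increase depends on relative slopes.
Supply slope: d = 3, Demand slope: b = 2
Buyer's price increase = d * tax / (b + d)
= 3 * 9 / (2 + 3)
= 27 / 5 = 27/5

27/5


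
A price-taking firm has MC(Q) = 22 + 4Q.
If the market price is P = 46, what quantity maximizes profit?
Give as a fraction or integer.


In perfect competition, profit is maximized where P = MC.
46 = 22 + 4Q
24 = 4Q
Q* = 24/4 = 6

6


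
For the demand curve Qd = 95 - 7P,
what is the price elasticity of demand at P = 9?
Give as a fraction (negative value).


dQ/dP = -7
At P = 9: Q = 95 - 7*9 = 32
E = (dQ/dP)(P/Q) = (-7)(9/32) = -63/32

-63/32


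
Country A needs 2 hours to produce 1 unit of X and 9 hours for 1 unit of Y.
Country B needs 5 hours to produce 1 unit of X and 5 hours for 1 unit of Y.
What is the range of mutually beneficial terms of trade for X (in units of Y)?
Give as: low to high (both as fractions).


Opportunity cost of X for Country A = hours_X / hours_Y = 2/9 = 2/9 units of Y
Opportunity cost of X for Country B = hours_X / hours_Y = 5/5 = 1 units of Y
Terms of trade must be between the two opportunity costs.
Range: 2/9 to 1

2/9 to 1


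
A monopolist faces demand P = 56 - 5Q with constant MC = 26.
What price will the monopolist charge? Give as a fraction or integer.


MR = 56 - 10Q
Set MR = MC: 56 - 10Q = 26
Q* = 3
Substitute into demand:
P* = 56 - 5*3 = 41

41


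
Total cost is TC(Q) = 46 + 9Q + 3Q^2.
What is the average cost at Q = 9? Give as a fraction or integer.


TC(9) = 46 + 9*9 + 3*9^2
TC(9) = 46 + 81 + 243 = 370
AC = TC/Q = 370/9 = 370/9

370/9


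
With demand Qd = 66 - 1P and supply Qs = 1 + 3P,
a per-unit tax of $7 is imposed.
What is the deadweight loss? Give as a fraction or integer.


Pre-tax equilibrium quantity: Q* = 199/4
Post-tax equilibrium quantity: Q_tax = 89/2
Reduction in quantity: Q* - Q_tax = 21/4
DWL = (1/2) * tax * (Q* - Q_tax)
DWL = (1/2) * 7 * 21/4 = 147/8

147/8


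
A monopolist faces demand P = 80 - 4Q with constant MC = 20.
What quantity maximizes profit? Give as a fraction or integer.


TR = P*Q = (80 - 4Q)Q = 80Q - 4Q^2
MR = dTR/dQ = 80 - 8Q
Set MR = MC:
80 - 8Q = 20
60 = 8Q
Q* = 60/8 = 15/2

15/2


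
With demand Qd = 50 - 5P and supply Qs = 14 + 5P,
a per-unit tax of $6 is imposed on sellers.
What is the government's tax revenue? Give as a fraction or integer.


With tax on sellers, new supply: Qs' = 14 + 5(P - 6)
= 5P - 16
New equilibrium quantity:
Q_new = 17
Tax revenue = tax * Q_new = 6 * 17 = 102

102


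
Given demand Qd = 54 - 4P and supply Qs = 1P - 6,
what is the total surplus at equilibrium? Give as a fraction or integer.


Find equilibrium: 54 - 4P = 1P - 6
54 + 6 = 5P
P* = 60/5 = 12
Q* = 1*12 - 6 = 6
Inverse demand: P = 27/2 - Q/4, so P_max = 27/2
Inverse supply: P = 6 + Q/1, so P_min = 6
CS = (1/2) * 6 * (27/2 - 12) = 9/2
PS = (1/2) * 6 * (12 - 6) = 18
TS = CS + PS = 9/2 + 18 = 45/2

45/2


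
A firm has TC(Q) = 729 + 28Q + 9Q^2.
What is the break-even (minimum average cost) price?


AC(Q) = 729/Q + 28 + 9Q
To minimize: dAC/dQ = -729/Q^2 + 9 = 0
Q^2 = 729/9 = 81
Q* = 9
Min AC = 729/9 + 28 + 9*9
Min AC = 81 + 28 + 81 = 190

190


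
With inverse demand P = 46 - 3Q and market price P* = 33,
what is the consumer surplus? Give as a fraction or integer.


Maximum willingness to pay (at Q=0): P_max = 46
Quantity demanded at P* = 33:
Q* = (46 - 33)/3 = 13/3
CS = (1/2) * Q* * (P_max - P*)
CS = (1/2) * 13/3 * (46 - 33)
CS = (1/2) * 13/3 * 13 = 169/6

169/6


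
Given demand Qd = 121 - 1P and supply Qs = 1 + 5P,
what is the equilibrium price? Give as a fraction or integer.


At equilibrium, Qd = Qs.
121 - 1P = 1 + 5P
121 - 1 = 1P + 5P
120 = 6P
P* = 120/6 = 20

20


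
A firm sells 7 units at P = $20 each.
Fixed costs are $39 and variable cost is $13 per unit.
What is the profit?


Total Revenue = P * Q = 20 * 7 = $140
Total Cost = FC + VC*Q = 39 + 13*7 = $130
Profit = TR - TC = 140 - 130 = $10

$10


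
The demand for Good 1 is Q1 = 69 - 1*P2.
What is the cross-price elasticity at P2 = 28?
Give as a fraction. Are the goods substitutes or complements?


dQ1/dP2 = -1
At P2 = 28: Q1 = 69 - 1*28 = 41
Exy = (dQ1/dP2)(P2/Q1) = -1 * 28 / 41 = -28/41
Since Exy < 0, the goods are complements.

-28/41 (complements)


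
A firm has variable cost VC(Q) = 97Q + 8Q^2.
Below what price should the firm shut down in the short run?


AVC(Q) = VC(Q)/Q = 97 + 8Q
AVC is increasing in Q, so minimum AVC is at Q -> 0+.
Min AVC = 97
The firm should shut down if P < 97.

97


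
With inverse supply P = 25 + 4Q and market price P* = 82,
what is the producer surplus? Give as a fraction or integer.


Minimum supply price (at Q=0): P_min = 25
Quantity supplied at P* = 82:
Q* = (82 - 25)/4 = 57/4
PS = (1/2) * Q* * (P* - P_min)
PS = (1/2) * 57/4 * (82 - 25)
PS = (1/2) * 57/4 * 57 = 3249/8

3249/8


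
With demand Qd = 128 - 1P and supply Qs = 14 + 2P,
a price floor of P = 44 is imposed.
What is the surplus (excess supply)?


At P = 44:
Qd = 128 - 1*44 = 84
Qs = 14 + 2*44 = 102
Surplus = Qs - Qd = 102 - 84 = 18

18


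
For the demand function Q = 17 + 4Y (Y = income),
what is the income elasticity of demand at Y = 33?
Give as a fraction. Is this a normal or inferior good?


dQ/dY = 4
At Y = 33: Q = 17 + 4*33 = 149
Ey = (dQ/dY)(Y/Q) = 4 * 33 / 149 = 132/149
Since Ey > 0, this is a normal good.

132/149 (normal good)


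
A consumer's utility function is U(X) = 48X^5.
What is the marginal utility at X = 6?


MU = dU/dX = 48*5*X^(5-1)
MU = 240*X^4
At X = 6:
MU = 240 * 6^4
MU = 240 * 1296 = 311040

311040


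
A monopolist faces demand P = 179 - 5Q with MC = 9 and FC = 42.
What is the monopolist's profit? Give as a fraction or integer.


MR = MC: 179 - 10Q = 9
Q* = 17
P* = 179 - 5*17 = 94
Profit = (P* - MC)*Q* - FC
= (94 - 9)*17 - 42
= 85*17 - 42
= 1445 - 42 = 1403

1403


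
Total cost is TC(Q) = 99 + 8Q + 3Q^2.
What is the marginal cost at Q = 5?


MC = dTC/dQ = 8 + 2*3*Q
At Q = 5:
MC = 8 + 6*5
MC = 8 + 30 = 38

38


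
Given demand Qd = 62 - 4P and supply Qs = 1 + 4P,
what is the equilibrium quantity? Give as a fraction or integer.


First find equilibrium price:
62 - 4P = 1 + 4P
P* = 61/8 = 61/8
Then substitute into demand:
Q* = 62 - 4 * 61/8 = 63/2

63/2


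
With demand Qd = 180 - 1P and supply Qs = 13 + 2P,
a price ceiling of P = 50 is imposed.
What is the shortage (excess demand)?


At P = 50:
Qd = 180 - 1*50 = 130
Qs = 13 + 2*50 = 113
Shortage = Qd - Qs = 130 - 113 = 17

17


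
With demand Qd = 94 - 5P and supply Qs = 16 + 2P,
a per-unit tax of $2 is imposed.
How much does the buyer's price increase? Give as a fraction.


With a per-unit tax, the buyer's price increase depends on relative slopes.
Supply slope: d = 2, Demand slope: b = 5
Buyer's price increase = d * tax / (b + d)
= 2 * 2 / (5 + 2)
= 4 / 7 = 4/7

4/7


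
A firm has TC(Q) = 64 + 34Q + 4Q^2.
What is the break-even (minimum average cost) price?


AC(Q) = 64/Q + 34 + 4Q
To minimize: dAC/dQ = -64/Q^2 + 4 = 0
Q^2 = 64/4 = 16
Q* = 4
Min AC = 64/4 + 34 + 4*4
Min AC = 16 + 34 + 16 = 66

66


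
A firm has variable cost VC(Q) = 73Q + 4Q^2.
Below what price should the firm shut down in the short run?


AVC(Q) = VC(Q)/Q = 73 + 4Q
AVC is increasing in Q, so minimum AVC is at Q -> 0+.
Min AVC = 73
The firm should shut down if P < 73.

73


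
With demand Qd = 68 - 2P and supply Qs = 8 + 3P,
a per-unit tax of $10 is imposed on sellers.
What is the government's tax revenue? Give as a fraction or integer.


With tax on sellers, new supply: Qs' = 8 + 3(P - 10)
= 3P - 22
New equilibrium quantity:
Q_new = 32
Tax revenue = tax * Q_new = 10 * 32 = 320

320


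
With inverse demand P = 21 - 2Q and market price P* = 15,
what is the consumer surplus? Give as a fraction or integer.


Maximum willingness to pay (at Q=0): P_max = 21
Quantity demanded at P* = 15:
Q* = (21 - 15)/2 = 3
CS = (1/2) * Q* * (P_max - P*)
CS = (1/2) * 3 * (21 - 15)
CS = (1/2) * 3 * 6 = 9

9


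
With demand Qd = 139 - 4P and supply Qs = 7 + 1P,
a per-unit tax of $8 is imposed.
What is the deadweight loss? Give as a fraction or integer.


Pre-tax equilibrium quantity: Q* = 167/5
Post-tax equilibrium quantity: Q_tax = 27
Reduction in quantity: Q* - Q_tax = 32/5
DWL = (1/2) * tax * (Q* - Q_tax)
DWL = (1/2) * 8 * 32/5 = 128/5

128/5


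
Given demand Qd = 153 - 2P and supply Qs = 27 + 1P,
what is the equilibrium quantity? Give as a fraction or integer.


First find equilibrium price:
153 - 2P = 27 + 1P
P* = 126/3 = 42
Then substitute into demand:
Q* = 153 - 2 * 42 = 69

69


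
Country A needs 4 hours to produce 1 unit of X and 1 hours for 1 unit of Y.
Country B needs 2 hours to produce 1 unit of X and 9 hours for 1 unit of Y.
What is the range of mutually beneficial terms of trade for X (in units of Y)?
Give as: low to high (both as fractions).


Opportunity cost of X for Country A = hours_X / hours_Y = 4/1 = 4 units of Y
Opportunity cost of X for Country B = hours_X / hours_Y = 2/9 = 2/9 units of Y
Terms of trade must be between the two opportunity costs.
Range: 2/9 to 4

2/9 to 4


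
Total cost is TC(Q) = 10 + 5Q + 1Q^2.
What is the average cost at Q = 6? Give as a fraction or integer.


TC(6) = 10 + 5*6 + 1*6^2
TC(6) = 10 + 30 + 36 = 76
AC = TC/Q = 76/6 = 38/3

38/3


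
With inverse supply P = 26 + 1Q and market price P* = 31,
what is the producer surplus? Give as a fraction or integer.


Minimum supply price (at Q=0): P_min = 26
Quantity supplied at P* = 31:
Q* = (31 - 26)/1 = 5
PS = (1/2) * Q* * (P* - P_min)
PS = (1/2) * 5 * (31 - 26)
PS = (1/2) * 5 * 5 = 25/2

25/2


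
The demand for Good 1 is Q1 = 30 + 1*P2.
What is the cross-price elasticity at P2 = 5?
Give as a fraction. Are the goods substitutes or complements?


dQ1/dP2 = 1
At P2 = 5: Q1 = 30 + 1*5 = 35
Exy = (dQ1/dP2)(P2/Q1) = 1 * 5 / 35 = 1/7
Since Exy > 0, the goods are substitutes.

1/7 (substitutes)


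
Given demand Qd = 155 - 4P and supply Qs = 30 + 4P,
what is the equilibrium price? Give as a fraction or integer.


At equilibrium, Qd = Qs.
155 - 4P = 30 + 4P
155 - 30 = 4P + 4P
125 = 8P
P* = 125/8 = 125/8

125/8


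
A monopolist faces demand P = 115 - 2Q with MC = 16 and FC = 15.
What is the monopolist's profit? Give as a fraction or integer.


MR = MC: 115 - 4Q = 16
Q* = 99/4
P* = 115 - 2*99/4 = 131/2
Profit = (P* - MC)*Q* - FC
= (131/2 - 16)*99/4 - 15
= 99/2*99/4 - 15
= 9801/8 - 15 = 9681/8

9681/8


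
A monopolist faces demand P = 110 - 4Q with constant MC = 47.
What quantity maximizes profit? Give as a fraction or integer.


TR = P*Q = (110 - 4Q)Q = 110Q - 4Q^2
MR = dTR/dQ = 110 - 8Q
Set MR = MC:
110 - 8Q = 47
63 = 8Q
Q* = 63/8 = 63/8

63/8


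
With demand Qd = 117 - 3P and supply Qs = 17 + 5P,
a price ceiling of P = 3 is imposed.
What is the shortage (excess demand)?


At P = 3:
Qd = 117 - 3*3 = 108
Qs = 17 + 5*3 = 32
Shortage = Qd - Qs = 108 - 32 = 76

76


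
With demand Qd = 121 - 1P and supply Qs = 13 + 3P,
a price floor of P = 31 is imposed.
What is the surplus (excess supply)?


At P = 31:
Qd = 121 - 1*31 = 90
Qs = 13 + 3*31 = 106
Surplus = Qs - Qd = 106 - 90 = 16

16


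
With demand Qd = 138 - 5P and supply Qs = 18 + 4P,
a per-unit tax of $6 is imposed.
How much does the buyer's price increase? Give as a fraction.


With a per-unit tax, the buyer's price increase depends on relative slopes.
Supply slope: d = 4, Demand slope: b = 5
Buyer's price increase = d * tax / (b + d)
= 4 * 6 / (5 + 4)
= 24 / 9 = 8/3

8/3


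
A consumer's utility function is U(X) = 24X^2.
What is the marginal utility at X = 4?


MU = dU/dX = 24*2*X^(2-1)
MU = 48*X^1
At X = 4:
MU = 48 * 4^1
MU = 48 * 4 = 192

192


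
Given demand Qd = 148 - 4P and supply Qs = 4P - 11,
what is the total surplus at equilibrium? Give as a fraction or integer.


Find equilibrium: 148 - 4P = 4P - 11
148 + 11 = 8P
P* = 159/8 = 159/8
Q* = 4*159/8 - 11 = 137/2
Inverse demand: P = 37 - Q/4, so P_max = 37
Inverse supply: P = 11/4 + Q/4, so P_min = 11/4
CS = (1/2) * 137/2 * (37 - 159/8) = 18769/32
PS = (1/2) * 137/2 * (159/8 - 11/4) = 18769/32
TS = CS + PS = 18769/32 + 18769/32 = 18769/16

18769/16


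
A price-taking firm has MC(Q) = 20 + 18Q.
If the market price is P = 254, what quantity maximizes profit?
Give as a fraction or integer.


In perfect competition, profit is maximized where P = MC.
254 = 20 + 18Q
234 = 18Q
Q* = 234/18 = 13

13


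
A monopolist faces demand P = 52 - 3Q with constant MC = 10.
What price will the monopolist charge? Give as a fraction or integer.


MR = 52 - 6Q
Set MR = MC: 52 - 6Q = 10
Q* = 7
Substitute into demand:
P* = 52 - 3*7 = 31

31


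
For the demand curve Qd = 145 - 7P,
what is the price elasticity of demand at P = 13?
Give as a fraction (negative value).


dQ/dP = -7
At P = 13: Q = 145 - 7*13 = 54
E = (dQ/dP)(P/Q) = (-7)(13/54) = -91/54

-91/54


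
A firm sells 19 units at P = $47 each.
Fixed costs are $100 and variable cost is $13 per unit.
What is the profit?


Total Revenue = P * Q = 47 * 19 = $893
Total Cost = FC + VC*Q = 100 + 13*19 = $347
Profit = TR - TC = 893 - 347 = $546

$546


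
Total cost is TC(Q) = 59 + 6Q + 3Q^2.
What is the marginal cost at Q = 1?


MC = dTC/dQ = 6 + 2*3*Q
At Q = 1:
MC = 6 + 6*1
MC = 6 + 6 = 12

12


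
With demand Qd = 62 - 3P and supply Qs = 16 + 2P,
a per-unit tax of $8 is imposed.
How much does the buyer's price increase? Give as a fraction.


With a per-unit tax, the buyer's price increase depends on relative slopes.
Supply slope: d = 2, Demand slope: b = 3
Buyer's price increase = d * tax / (b + d)
= 2 * 8 / (3 + 2)
= 16 / 5 = 16/5

16/5


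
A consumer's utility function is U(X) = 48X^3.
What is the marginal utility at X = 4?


MU = dU/dX = 48*3*X^(3-1)
MU = 144*X^2
At X = 4:
MU = 144 * 4^2
MU = 144 * 16 = 2304

2304


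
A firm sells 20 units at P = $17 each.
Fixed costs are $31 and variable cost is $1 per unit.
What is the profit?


Total Revenue = P * Q = 17 * 20 = $340
Total Cost = FC + VC*Q = 31 + 1*20 = $51
Profit = TR - TC = 340 - 51 = $289

$289


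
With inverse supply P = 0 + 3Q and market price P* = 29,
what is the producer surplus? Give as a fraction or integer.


Minimum supply price (at Q=0): P_min = 0
Quantity supplied at P* = 29:
Q* = (29 - 0)/3 = 29/3
PS = (1/2) * Q* * (P* - P_min)
PS = (1/2) * 29/3 * (29 - 0)
PS = (1/2) * 29/3 * 29 = 841/6

841/6


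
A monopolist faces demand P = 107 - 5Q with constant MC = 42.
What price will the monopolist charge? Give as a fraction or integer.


MR = 107 - 10Q
Set MR = MC: 107 - 10Q = 42
Q* = 13/2
Substitute into demand:
P* = 107 - 5*13/2 = 149/2

149/2


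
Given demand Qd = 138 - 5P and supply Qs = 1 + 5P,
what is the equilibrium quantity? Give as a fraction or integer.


First find equilibrium price:
138 - 5P = 1 + 5P
P* = 137/10 = 137/10
Then substitute into demand:
Q* = 138 - 5 * 137/10 = 139/2

139/2


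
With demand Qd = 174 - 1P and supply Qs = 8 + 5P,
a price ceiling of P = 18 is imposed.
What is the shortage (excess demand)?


At P = 18:
Qd = 174 - 1*18 = 156
Qs = 8 + 5*18 = 98
Shortage = Qd - Qs = 156 - 98 = 58

58


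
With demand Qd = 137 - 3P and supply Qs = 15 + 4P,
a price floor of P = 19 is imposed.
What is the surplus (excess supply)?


At P = 19:
Qd = 137 - 3*19 = 80
Qs = 15 + 4*19 = 91
Surplus = Qs - Qd = 91 - 80 = 11

11


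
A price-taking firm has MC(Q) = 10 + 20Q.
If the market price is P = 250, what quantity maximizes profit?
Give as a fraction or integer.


In perfect competition, profit is maximized where P = MC.
250 = 10 + 20Q
240 = 20Q
Q* = 240/20 = 12

12


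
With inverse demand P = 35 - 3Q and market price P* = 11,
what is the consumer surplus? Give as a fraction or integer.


Maximum willingness to pay (at Q=0): P_max = 35
Quantity demanded at P* = 11:
Q* = (35 - 11)/3 = 8
CS = (1/2) * Q* * (P_max - P*)
CS = (1/2) * 8 * (35 - 11)
CS = (1/2) * 8 * 24 = 96

96


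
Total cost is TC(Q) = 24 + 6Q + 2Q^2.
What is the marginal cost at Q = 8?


MC = dTC/dQ = 6 + 2*2*Q
At Q = 8:
MC = 6 + 4*8
MC = 6 + 32 = 38

38


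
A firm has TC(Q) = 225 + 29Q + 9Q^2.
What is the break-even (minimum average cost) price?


AC(Q) = 225/Q + 29 + 9Q
To minimize: dAC/dQ = -225/Q^2 + 9 = 0
Q^2 = 225/9 = 25
Q* = 5
Min AC = 225/5 + 29 + 9*5
Min AC = 45 + 29 + 45 = 119

119


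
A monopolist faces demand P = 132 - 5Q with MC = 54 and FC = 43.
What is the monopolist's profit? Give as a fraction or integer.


MR = MC: 132 - 10Q = 54
Q* = 39/5
P* = 132 - 5*39/5 = 93
Profit = (P* - MC)*Q* - FC
= (93 - 54)*39/5 - 43
= 39*39/5 - 43
= 1521/5 - 43 = 1306/5

1306/5


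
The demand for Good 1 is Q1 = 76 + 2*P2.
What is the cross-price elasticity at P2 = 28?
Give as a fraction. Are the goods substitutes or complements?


dQ1/dP2 = 2
At P2 = 28: Q1 = 76 + 2*28 = 132
Exy = (dQ1/dP2)(P2/Q1) = 2 * 28 / 132 = 14/33
Since Exy > 0, the goods are substitutes.

14/33 (substitutes)


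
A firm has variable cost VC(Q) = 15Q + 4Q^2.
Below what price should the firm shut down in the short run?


AVC(Q) = VC(Q)/Q = 15 + 4Q
AVC is increasing in Q, so minimum AVC is at Q -> 0+.
Min AVC = 15
The firm should shut down if P < 15.

15


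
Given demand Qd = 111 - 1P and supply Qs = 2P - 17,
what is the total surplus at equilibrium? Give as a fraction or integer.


Find equilibrium: 111 - 1P = 2P - 17
111 + 17 = 3P
P* = 128/3 = 128/3
Q* = 2*128/3 - 17 = 205/3
Inverse demand: P = 111 - Q/1, so P_max = 111
Inverse supply: P = 17/2 + Q/2, so P_min = 17/2
CS = (1/2) * 205/3 * (111 - 128/3) = 42025/18
PS = (1/2) * 205/3 * (128/3 - 17/2) = 42025/36
TS = CS + PS = 42025/18 + 42025/36 = 42025/12

42025/12


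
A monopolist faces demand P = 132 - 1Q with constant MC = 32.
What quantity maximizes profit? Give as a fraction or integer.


TR = P*Q = (132 - 1Q)Q = 132Q - 1Q^2
MR = dTR/dQ = 132 - 2Q
Set MR = MC:
132 - 2Q = 32
100 = 2Q
Q* = 100/2 = 50

50


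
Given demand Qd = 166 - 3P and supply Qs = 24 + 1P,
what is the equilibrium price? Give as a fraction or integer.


At equilibrium, Qd = Qs.
166 - 3P = 24 + 1P
166 - 24 = 3P + 1P
142 = 4P
P* = 142/4 = 71/2

71/2


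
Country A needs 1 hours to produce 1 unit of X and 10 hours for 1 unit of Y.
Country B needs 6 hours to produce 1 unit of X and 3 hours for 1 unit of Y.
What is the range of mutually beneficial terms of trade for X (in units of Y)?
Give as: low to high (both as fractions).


Opportunity cost of X for Country A = hours_X / hours_Y = 1/10 = 1/10 units of Y
Opportunity cost of X for Country B = hours_X / hours_Y = 6/3 = 2 units of Y
Terms of trade must be between the two opportunity costs.
Range: 1/10 to 2

1/10 to 2


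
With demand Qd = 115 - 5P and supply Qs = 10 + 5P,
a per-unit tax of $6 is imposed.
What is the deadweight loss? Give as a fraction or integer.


Pre-tax equilibrium quantity: Q* = 125/2
Post-tax equilibrium quantity: Q_tax = 95/2
Reduction in quantity: Q* - Q_tax = 15
DWL = (1/2) * tax * (Q* - Q_tax)
DWL = (1/2) * 6 * 15 = 45

45


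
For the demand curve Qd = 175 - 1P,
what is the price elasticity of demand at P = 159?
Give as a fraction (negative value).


dQ/dP = -1
At P = 159: Q = 175 - 1*159 = 16
E = (dQ/dP)(P/Q) = (-1)(159/16) = -159/16

-159/16


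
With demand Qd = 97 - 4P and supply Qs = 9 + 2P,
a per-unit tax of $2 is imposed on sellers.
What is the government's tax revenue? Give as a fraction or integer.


With tax on sellers, new supply: Qs' = 9 + 2(P - 2)
= 5 + 2P
New equilibrium quantity:
Q_new = 107/3
Tax revenue = tax * Q_new = 2 * 107/3 = 214/3

214/3


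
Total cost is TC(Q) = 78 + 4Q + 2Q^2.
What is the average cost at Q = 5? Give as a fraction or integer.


TC(5) = 78 + 4*5 + 2*5^2
TC(5) = 78 + 20 + 50 = 148
AC = TC/Q = 148/5 = 148/5

148/5


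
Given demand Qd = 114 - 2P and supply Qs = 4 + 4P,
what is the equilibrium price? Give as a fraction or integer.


At equilibrium, Qd = Qs.
114 - 2P = 4 + 4P
114 - 4 = 2P + 4P
110 = 6P
P* = 110/6 = 55/3

55/3


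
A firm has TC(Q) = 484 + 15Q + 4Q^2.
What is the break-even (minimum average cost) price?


AC(Q) = 484/Q + 15 + 4Q
To minimize: dAC/dQ = -484/Q^2 + 4 = 0
Q^2 = 484/4 = 121
Q* = 11
Min AC = 484/11 + 15 + 4*11
Min AC = 44 + 15 + 44 = 103

103


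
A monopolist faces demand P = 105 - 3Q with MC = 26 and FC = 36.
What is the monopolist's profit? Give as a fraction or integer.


MR = MC: 105 - 6Q = 26
Q* = 79/6
P* = 105 - 3*79/6 = 131/2
Profit = (P* - MC)*Q* - FC
= (131/2 - 26)*79/6 - 36
= 79/2*79/6 - 36
= 6241/12 - 36 = 5809/12

5809/12


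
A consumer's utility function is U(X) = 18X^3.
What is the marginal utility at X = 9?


MU = dU/dX = 18*3*X^(3-1)
MU = 54*X^2
At X = 9:
MU = 54 * 9^2
MU = 54 * 81 = 4374

4374


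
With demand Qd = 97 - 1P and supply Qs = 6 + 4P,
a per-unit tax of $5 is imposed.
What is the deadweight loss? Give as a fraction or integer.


Pre-tax equilibrium quantity: Q* = 394/5
Post-tax equilibrium quantity: Q_tax = 374/5
Reduction in quantity: Q* - Q_tax = 4
DWL = (1/2) * tax * (Q* - Q_tax)
DWL = (1/2) * 5 * 4 = 10

10


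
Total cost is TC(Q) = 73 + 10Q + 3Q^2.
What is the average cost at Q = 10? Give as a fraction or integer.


TC(10) = 73 + 10*10 + 3*10^2
TC(10) = 73 + 100 + 300 = 473
AC = TC/Q = 473/10 = 473/10

473/10


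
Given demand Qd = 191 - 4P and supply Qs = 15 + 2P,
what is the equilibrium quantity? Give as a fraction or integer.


First find equilibrium price:
191 - 4P = 15 + 2P
P* = 176/6 = 88/3
Then substitute into demand:
Q* = 191 - 4 * 88/3 = 221/3

221/3


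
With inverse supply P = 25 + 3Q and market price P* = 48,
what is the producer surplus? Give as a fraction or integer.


Minimum supply price (at Q=0): P_min = 25
Quantity supplied at P* = 48:
Q* = (48 - 25)/3 = 23/3
PS = (1/2) * Q* * (P* - P_min)
PS = (1/2) * 23/3 * (48 - 25)
PS = (1/2) * 23/3 * 23 = 529/6

529/6


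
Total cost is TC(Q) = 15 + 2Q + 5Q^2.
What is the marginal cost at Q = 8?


MC = dTC/dQ = 2 + 2*5*Q
At Q = 8:
MC = 2 + 10*8
MC = 2 + 80 = 82

82


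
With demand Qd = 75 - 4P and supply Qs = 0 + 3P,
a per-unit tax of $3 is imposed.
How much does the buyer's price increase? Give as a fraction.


With a per-unit tax, the buyer's price increase depends on relative slopes.
Supply slope: d = 3, Demand slope: b = 4
Buyer's price increase = d * tax / (b + d)
= 3 * 3 / (4 + 3)
= 9 / 7 = 9/7

9/7


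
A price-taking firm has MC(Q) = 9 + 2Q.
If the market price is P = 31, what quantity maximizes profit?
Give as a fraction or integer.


In perfect competition, profit is maximized where P = MC.
31 = 9 + 2Q
22 = 2Q
Q* = 22/2 = 11

11


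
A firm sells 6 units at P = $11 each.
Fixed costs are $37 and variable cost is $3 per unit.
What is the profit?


Total Revenue = P * Q = 11 * 6 = $66
Total Cost = FC + VC*Q = 37 + 3*6 = $55
Profit = TR - TC = 66 - 55 = $11

$11


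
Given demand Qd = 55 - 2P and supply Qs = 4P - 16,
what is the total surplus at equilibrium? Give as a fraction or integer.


Find equilibrium: 55 - 2P = 4P - 16
55 + 16 = 6P
P* = 71/6 = 71/6
Q* = 4*71/6 - 16 = 94/3
Inverse demand: P = 55/2 - Q/2, so P_max = 55/2
Inverse supply: P = 4 + Q/4, so P_min = 4
CS = (1/2) * 94/3 * (55/2 - 71/6) = 2209/9
PS = (1/2) * 94/3 * (71/6 - 4) = 2209/18
TS = CS + PS = 2209/9 + 2209/18 = 2209/6

2209/6


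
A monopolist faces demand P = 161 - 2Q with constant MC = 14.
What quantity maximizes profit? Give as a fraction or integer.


TR = P*Q = (161 - 2Q)Q = 161Q - 2Q^2
MR = dTR/dQ = 161 - 4Q
Set MR = MC:
161 - 4Q = 14
147 = 4Q
Q* = 147/4 = 147/4

147/4


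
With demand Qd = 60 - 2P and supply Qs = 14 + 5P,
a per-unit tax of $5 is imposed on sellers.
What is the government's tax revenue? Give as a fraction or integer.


With tax on sellers, new supply: Qs' = 14 + 5(P - 5)
= 5P - 11
New equilibrium quantity:
Q_new = 278/7
Tax revenue = tax * Q_new = 5 * 278/7 = 1390/7

1390/7


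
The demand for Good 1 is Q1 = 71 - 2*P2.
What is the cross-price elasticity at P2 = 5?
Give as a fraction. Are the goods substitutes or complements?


dQ1/dP2 = -2
At P2 = 5: Q1 = 71 - 2*5 = 61
Exy = (dQ1/dP2)(P2/Q1) = -2 * 5 / 61 = -10/61
Since Exy < 0, the goods are complements.

-10/61 (complements)


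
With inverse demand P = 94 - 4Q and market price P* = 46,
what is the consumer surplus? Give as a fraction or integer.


Maximum willingness to pay (at Q=0): P_max = 94
Quantity demanded at P* = 46:
Q* = (94 - 46)/4 = 12
CS = (1/2) * Q* * (P_max - P*)
CS = (1/2) * 12 * (94 - 46)
CS = (1/2) * 12 * 48 = 288

288


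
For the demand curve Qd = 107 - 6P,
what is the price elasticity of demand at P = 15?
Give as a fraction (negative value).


dQ/dP = -6
At P = 15: Q = 107 - 6*15 = 17
E = (dQ/dP)(P/Q) = (-6)(15/17) = -90/17

-90/17


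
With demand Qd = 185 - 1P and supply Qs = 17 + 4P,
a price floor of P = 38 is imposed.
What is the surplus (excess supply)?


At P = 38:
Qd = 185 - 1*38 = 147
Qs = 17 + 4*38 = 169
Surplus = Qs - Qd = 169 - 147 = 22

22


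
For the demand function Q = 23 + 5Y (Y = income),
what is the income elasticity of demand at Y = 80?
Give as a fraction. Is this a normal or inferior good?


dQ/dY = 5
At Y = 80: Q = 23 + 5*80 = 423
Ey = (dQ/dY)(Y/Q) = 5 * 80 / 423 = 400/423
Since Ey > 0, this is a normal good.

400/423 (normal good)
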